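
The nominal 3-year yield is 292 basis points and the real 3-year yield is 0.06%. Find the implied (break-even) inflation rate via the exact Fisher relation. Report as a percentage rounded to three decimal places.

2.858%

(1 + π) = (1 + i)/(1 + r) = 1.02920 / 1.00060 = 1.028583
Break-even inflation = 1.028583 − 1 → 2.858%.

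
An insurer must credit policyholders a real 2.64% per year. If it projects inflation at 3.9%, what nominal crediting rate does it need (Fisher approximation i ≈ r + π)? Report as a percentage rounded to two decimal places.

6.54%

i ≈ r + π = 2.64% + 3.9% = 6.54%.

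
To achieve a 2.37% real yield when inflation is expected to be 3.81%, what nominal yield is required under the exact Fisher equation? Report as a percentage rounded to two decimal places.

6.27%

(1 + i) = (1 + r)(1 + π) = 1.02370 × 1.03810 = 1.06270297
i = 1.06270297 − 1, so the required nominal rate is 6.27%.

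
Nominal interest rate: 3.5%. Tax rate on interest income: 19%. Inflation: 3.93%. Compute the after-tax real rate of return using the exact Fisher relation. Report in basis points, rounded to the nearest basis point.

After-tax nominal return = 3.5% × (1 − 0.19) = 2.8350%.
1 + r = 1.02835 / 1.03930 = 0.989464
After-tax real rate = 0.989464 − 1 → -105 basis points.

-105 basis points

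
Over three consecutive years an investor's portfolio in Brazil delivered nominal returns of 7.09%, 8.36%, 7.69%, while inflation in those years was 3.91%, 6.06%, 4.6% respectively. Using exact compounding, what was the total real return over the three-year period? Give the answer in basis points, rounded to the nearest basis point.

841 basis points

Compound the nominal returns: 1.0709 × 1.0836 × 1.0769 = 1.249664.
Compound inflation: 1.0391 × 1.0606 × 1.0460 = 1.152765.
Deflate: 1.249664 / 1.152765 = 1.084058.
Total real return = 1.084058 − 1 → 841 basis points.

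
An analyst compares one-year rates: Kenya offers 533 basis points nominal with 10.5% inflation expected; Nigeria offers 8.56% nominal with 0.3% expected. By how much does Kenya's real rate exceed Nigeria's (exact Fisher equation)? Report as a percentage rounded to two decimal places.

Kenya: (1 + 0.0533)/(1 + 0.1050) − 1 = -4.6787%
Nigeria: (1 + 0.0856)/(1 + 0.0030) − 1 = 8.2353%
Differential = -4.6787% − 8.2353% = -12.9140% → -12.91%.

-12.91%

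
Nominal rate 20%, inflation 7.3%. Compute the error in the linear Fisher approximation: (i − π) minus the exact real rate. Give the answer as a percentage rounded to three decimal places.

0.864%

Approximate: r ≈ 20.000% − 7.300% = 12.7000%
Exact: (1 + 0.2000)/(1 + 0.0730) − 1 = 11.8360%
Error = 12.7000% − 11.8360% = 0.8640% → 0.864%.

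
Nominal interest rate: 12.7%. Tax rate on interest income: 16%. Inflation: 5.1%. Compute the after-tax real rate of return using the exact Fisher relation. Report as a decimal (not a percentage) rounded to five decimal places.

0.05298

After-tax nominal return = 12.7% × (1 − 0.16) = 10.6680%.
1 + r = 1.10668 / 1.05100 = 1.052978
After-tax real rate = 1.052978 − 1 → 0.05298.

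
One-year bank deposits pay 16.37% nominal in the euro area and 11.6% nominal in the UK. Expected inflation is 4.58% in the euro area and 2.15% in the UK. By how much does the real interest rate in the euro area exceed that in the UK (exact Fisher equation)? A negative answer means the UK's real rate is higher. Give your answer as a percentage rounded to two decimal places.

2.02%

The euro area: (1 + 0.1637)/(1 + 0.0458) − 1 = 11.2737%
The UK: (1 + 0.1160)/(1 + 0.0215) − 1 = 9.2511%
Differential = 11.2737% − 9.2511% = 2.0226% → 2.02%.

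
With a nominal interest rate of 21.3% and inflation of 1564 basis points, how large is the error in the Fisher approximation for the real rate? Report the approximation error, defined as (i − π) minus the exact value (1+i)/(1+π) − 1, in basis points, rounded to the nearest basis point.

77 basis points

Approximate: r ≈ 21.300% − 15.640% = 5.6600%
Exact: (1 + 0.2130)/(1 + 0.1564) − 1 = 4.8945%
Error = 5.6600% − 4.8945% = 0.7655% → 77 basis points.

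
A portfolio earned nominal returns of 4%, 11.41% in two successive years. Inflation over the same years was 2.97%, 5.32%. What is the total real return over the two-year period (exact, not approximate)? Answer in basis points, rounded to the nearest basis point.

684 basis points

Nominal growth factor = 1.0400 × 1.1141 = 1.158664
Price-level growth factor = 1.0297 × 1.0532 = 1.084480
Real growth factor = 1.158664 / 1.084480 = 1.068405
Total real return = 1.068405 − 1 → 684 basis points.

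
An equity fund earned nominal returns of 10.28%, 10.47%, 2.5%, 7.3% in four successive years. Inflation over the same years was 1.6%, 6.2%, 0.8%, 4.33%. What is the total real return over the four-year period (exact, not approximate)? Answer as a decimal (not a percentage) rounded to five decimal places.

0.18080

Nominal growth factor = 1.1028 × 1.1047 × 1.0250 × 1.0730 = 1.339876
Price-level growth factor = 1.0160 × 1.0620 × 1.0080 × 1.0433 = 1.134718
Real growth factor = 1.339876 / 1.134718 = 1.180801
Total real return = 1.180801 − 1 → 0.18080.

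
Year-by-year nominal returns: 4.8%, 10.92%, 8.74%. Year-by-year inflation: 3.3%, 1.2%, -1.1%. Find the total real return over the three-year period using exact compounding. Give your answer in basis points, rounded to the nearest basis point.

Nominal growth factor = 1.0480 × 1.1092 × 1.0874 = 1.264039
Price-level growth factor = 1.0330 × 1.0120 × 0.9890 = 1.033897
Real growth factor = 1.264039 / 1.033897 = 1.222597
Total real return = 1.222597 − 1 → 2226 basis points.

2226 basis points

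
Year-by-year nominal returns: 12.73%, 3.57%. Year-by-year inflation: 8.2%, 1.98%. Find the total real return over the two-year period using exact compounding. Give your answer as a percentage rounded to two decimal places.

5.81%

Nominal growth factor = 1.1273 × 1.0357 = 1.167545
Price-level growth factor = 1.0820 × 1.0198 = 1.103424
Real growth factor = 1.167545 / 1.103424 = 1.058111
Total real return = 1.058111 − 1 → 5.81%.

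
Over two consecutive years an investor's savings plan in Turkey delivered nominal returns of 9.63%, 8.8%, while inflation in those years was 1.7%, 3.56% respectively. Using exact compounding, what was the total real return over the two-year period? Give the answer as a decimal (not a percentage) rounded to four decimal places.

0.1325

Nominal growth factor = 1.0963 × 1.0880 = 1.192774
Price-level growth factor = 1.0170 × 1.0356 = 1.053205
Real growth factor = 1.192774 / 1.053205 = 1.132519
Total real return = 1.132519 − 1 → 0.1325.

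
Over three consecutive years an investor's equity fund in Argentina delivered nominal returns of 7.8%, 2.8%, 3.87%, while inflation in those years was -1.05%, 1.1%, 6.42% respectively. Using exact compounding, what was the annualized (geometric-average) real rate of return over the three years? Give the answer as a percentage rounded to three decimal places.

Nominal growth factor = 1.0780 × 1.0280 × 1.0387 = 1.15107072
Price-level growth factor = 0.9895 × 1.0110 × 1.0642 = 1.06460918
Real growth factor = 1.15107072 / 1.06460918 = 1.08121434
Annualized real rate = 1.08121434^(1/3) − 1 = 2.6370% → 2.637%.

2.637%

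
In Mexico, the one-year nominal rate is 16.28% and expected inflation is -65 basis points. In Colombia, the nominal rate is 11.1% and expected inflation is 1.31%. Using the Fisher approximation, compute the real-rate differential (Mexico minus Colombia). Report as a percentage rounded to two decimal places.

Mexico: 16.28% − (-0.65%) = 16.930%
Colombia: 11.1% − 1.31% = 9.790%
Differential = 7.140% → 7.14%.

7.14%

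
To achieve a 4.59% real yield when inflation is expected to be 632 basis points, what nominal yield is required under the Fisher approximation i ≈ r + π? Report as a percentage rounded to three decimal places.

i ≈ r + π = 4.59% + 6.32% = 10.910%.

10.910%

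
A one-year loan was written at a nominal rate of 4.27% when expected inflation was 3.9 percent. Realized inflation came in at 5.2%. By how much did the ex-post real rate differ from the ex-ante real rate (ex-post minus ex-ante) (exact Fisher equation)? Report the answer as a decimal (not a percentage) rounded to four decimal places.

Ex-ante: (1 + 0.0427)/(1 + 0.0390) − 1 = 0.3561%
Ex-post: (1 + 0.0427)/(1 + 0.0520) − 1 = -0.8840%
Difference (ex-post − ex-ante) = -1.2401% → -0.0124.

-0.0124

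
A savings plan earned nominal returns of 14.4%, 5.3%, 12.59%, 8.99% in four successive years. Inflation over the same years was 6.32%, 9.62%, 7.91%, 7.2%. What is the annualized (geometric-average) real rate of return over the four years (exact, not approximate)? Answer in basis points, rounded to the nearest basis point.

233 basis points

Compound the nominal returns: 1.1440 × 1.0530 × 1.1259 × 1.0899 = 1.47822610.
Compound inflation: 1.0632 × 1.0962 × 1.0791 × 1.0720 = 1.34822148.
Deflate: 1.47822610 / 1.34822148 = 1.09642675.
Annualized real rate = 1.09642675^(1/4) − 1 = 2.3281% → 233 basis points.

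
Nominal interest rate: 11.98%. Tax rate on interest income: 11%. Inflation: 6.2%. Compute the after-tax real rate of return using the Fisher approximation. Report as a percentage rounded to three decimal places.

4.462%

After-tax nominal return = 11.98% × (1 − 0.11) = 10.6622%.
r ≈ 10.6622% − 6.2% → 4.462%.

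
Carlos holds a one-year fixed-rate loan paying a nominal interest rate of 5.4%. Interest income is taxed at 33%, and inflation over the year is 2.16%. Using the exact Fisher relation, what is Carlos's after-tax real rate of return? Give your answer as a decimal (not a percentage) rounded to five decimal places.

0.01427

After-tax nominal return = 5.4% × (1 − 0.33) = 3.6180%.
1 + r = 1.03618 / 1.02160 = 1.014272
After-tax real rate = 1.014272 − 1 → 0.01427.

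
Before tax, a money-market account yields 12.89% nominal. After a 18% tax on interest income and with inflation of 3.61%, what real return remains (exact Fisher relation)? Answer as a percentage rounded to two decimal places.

6.72%

After-tax nominal return = 12.89% × (1 − 0.18) = 10.5698%.
1 + r = 1.105698 / 1.03610 = 1.067173
After-tax real rate = 1.067173 − 1 → 6.72%.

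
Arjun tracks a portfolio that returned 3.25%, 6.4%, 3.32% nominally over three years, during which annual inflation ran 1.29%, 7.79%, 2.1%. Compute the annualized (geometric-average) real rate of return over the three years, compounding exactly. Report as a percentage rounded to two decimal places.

0.60%

Nominal growth factor = 1.0325 × 1.0640 × 1.0332 = 1.13505286
Price-level growth factor = 1.0129 × 1.0779 × 1.0210 = 1.11473281
Real growth factor = 1.13505286 / 1.11473281 = 1.01822862
Annualized real rate = 1.01822862^(1/3) − 1 = 0.6040% → 0.60%.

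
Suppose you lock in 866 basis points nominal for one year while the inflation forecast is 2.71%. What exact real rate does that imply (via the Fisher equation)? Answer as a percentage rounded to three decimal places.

1 + r = 1.08660 / 1.02710 = 1.057930
r = 1.057930 − 1 = 5.7930%, i.e. 5.793%.

5.793%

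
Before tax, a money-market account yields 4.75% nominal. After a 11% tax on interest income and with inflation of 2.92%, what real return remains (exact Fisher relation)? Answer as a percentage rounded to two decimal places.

After-tax nominal return = 4.75% × (1 − 0.11) = 4.2275%.
1 + r = 1.042275 / 1.02920 = 1.012704
After-tax real rate = 1.012704 − 1 → 1.27%.

1.27%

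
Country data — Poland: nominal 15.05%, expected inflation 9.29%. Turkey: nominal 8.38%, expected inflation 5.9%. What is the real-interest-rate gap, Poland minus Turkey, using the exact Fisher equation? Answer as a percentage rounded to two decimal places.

Poland: (1 + 0.1505)/(1 + 0.0929) − 1 = 5.2704%
Turkey: (1 + 0.0838)/(1 + 0.0590) − 1 = 2.3418%
Differential = 5.2704% − 2.3418% = 2.9285% → 2.93%.

2.93%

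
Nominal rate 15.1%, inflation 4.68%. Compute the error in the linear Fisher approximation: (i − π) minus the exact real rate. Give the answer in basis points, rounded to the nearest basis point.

47 basis points

Approximate: r ≈ 15.100% − 4.680% = 10.4200%
Exact: (1 + 0.1510)/(1 + 0.0468) − 1 = 9.9541%
Error = 10.4200% − 9.9541% = 0.4659% → 47 basis points.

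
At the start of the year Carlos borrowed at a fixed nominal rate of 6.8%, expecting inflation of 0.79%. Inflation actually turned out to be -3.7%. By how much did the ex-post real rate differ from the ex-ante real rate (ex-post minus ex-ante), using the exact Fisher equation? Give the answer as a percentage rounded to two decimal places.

Ex-ante: (1 + 0.0680)/(1 + 0.0079) − 1 = 5.9629%
Ex-post: (1 + 0.0680)/(1 − 0.0370) − 1 = 10.9034%
Difference (ex-post − ex-ante) = 4.9405% → 4.94%.

4.94%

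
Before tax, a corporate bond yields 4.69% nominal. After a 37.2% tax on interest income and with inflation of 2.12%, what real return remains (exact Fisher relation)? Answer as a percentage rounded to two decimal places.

After-tax nominal return = 4.69% × (1 − 0.372) = 2.94532%.
1 + r = 1.0294532 / 1.02120 = 1.008082
After-tax real rate = 1.008082 − 1 → 0.81%.

0.81%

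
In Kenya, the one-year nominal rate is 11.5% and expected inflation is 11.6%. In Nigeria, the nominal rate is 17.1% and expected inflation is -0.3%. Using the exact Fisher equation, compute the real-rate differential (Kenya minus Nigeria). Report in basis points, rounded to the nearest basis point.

-1754 basis points

Kenya: (1 + 0.1150)/(1 + 0.1160) − 1 = -0.0896%
Nigeria: (1 + 0.1710)/(1 − 0.0030) − 1 = 17.4524%
Differential = -0.0896% − 17.4524% = -17.5420% → -1754 basis points.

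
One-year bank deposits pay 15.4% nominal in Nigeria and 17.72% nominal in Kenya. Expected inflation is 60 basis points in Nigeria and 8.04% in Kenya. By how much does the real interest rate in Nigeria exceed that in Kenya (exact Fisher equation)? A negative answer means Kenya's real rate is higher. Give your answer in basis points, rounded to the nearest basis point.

575 basis points

Nigeria: (1 + 0.1540)/(1 + 0.0060) − 1 = 14.7117%
Kenya: (1 + 0.1772)/(1 + 0.0804) − 1 = 8.9596%
Differential = 14.7117% − 8.9596% = 5.7521% → 575 basis points.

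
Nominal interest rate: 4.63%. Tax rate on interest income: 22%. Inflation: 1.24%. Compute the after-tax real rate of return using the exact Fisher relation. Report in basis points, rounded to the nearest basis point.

After-tax nominal return = 4.63% × (1 − 0.22) = 3.6114%.
1 + r = 1.036114 / 1.01240 = 1.023424
After-tax real rate = 1.023424 − 1 → 234 basis points.

234 basis points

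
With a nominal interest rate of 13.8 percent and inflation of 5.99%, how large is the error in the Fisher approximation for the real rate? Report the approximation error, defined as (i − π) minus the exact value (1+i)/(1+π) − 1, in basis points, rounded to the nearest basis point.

44 basis points

Approximate: r ≈ 13.800% − 5.990% = 7.8100%
Exact: (1 + 0.1380)/(1 + 0.0599) − 1 = 7.3686%
Error = 7.8100% − 7.3686% = 0.4414% → 44 basis points.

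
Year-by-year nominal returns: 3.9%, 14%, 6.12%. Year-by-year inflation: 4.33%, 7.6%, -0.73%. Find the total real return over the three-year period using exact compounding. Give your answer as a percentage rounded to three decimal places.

Compound the nominal returns: 1.0390 × 1.1400 × 1.0612 = 1.256949.
Compound inflation: 1.0433 × 1.0760 × 0.9927 = 1.114396.
Deflate: 1.256949 / 1.114396 = 1.127920.
Total real return = 1.127920 − 1 → 12.792%.

12.792%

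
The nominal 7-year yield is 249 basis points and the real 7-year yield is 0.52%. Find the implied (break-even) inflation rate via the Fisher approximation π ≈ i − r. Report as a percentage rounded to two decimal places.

1.97%

π ≈ i − r = 2.49% − 0.52% → 1.97%.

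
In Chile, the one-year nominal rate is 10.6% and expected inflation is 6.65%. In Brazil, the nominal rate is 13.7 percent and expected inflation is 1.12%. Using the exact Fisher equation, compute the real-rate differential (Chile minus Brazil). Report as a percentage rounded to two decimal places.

Chile: (1 + 0.1060)/(1 + 0.0665) − 1 = 3.7037%
Brazil: (1 + 0.1370)/(1 + 0.0112) − 1 = 12.4407%
Differential = 3.7037% − 12.4407% = -8.7370% → -8.74%.

-8.74%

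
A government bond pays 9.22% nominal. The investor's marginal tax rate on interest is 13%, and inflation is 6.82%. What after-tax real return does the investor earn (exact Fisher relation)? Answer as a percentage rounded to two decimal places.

After-tax nominal return = 9.22% × (1 − 0.13) = 8.0214%.
1 + r = 1.080214 / 1.06820 = 1.011247
After-tax real rate = 1.011247 − 1 → 1.12%.

1.12%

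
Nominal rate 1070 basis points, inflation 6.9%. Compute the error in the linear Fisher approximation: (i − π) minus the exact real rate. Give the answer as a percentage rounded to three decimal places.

Approximate: r ≈ 10.700% − 6.900% = 3.8000%
Exact: (1 + 0.1070)/(1 + 0.0690) − 1 = 3.5547%
Error = 3.8000% − 3.5547% = 0.2453% → 0.245%.

0.245%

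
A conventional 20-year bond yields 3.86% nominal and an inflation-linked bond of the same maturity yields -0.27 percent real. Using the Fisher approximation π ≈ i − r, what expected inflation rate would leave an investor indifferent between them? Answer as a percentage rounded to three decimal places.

π ≈ i − r = 3.86% − (-0.27%) → 4.130%.

4.130%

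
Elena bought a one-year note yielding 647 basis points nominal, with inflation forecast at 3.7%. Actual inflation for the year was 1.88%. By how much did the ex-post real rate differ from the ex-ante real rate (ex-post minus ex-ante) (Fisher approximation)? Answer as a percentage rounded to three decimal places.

1.820%

Ex-ante: 6.47% − 3.7% = 2.770%
Ex-post: 6.47% − 1.88% = 4.590%
Difference (ex-post − ex-ante) = 1.8200% → 1.820%.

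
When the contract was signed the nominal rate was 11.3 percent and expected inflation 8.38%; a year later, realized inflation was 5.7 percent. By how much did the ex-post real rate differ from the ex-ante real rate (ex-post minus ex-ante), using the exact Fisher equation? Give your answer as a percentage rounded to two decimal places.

Ex-ante: (1 + 0.1130)/(1 + 0.0838) − 1 = 2.6942%
Ex-post: (1 + 0.1130)/(1 + 0.0570) − 1 = 5.2980%
Difference (ex-post − ex-ante) = 2.6038% → 2.60%.

2.60%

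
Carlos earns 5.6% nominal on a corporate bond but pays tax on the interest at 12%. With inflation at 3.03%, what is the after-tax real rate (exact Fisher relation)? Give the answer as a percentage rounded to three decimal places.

After-tax nominal return = 5.6% × (1 − 0.12) = 4.9280%.
1 + r = 1.04928 / 1.03030 = 1.018422
After-tax real rate = 1.018422 − 1 → 1.842%.

1.842%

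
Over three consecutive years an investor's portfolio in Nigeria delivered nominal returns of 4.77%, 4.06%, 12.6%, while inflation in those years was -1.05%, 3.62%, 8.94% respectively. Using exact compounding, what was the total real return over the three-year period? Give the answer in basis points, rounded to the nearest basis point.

Nominal growth factor = 1.0477 × 1.0406 × 1.1260 = 1.227606
Price-level growth factor = 0.9895 × 1.0362 × 1.0894 = 1.116983
Real growth factor = 1.227606 / 1.116983 = 1.099037
Total real return = 1.099037 − 1 → 990 basis points.

990 basis points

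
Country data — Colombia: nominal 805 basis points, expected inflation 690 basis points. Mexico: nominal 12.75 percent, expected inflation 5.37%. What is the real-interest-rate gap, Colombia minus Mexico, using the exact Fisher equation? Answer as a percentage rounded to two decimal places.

-5.93%

Colombia: (1 + 0.0805)/(1 + 0.0690) − 1 = 1.0758%
Mexico: (1 + 0.1275)/(1 + 0.0537) − 1 = 7.0039%
Differential = 1.0758% − 7.0039% = -5.9281% → -5.93%.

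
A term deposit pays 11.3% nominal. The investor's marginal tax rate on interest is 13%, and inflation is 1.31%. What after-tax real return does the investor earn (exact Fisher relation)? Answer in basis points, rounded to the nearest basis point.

841 basis points

After-tax nominal return = 11.3% × (1 − 0.13) = 9.8310%.
1 + r = 1.09831 / 1.01310 = 1.084108
After-tax real rate = 1.084108 − 1 → 841 basis points.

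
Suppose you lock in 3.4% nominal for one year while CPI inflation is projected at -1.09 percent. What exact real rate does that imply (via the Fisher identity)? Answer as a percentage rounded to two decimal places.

By the Fisher identity, 1 + r = (1 + i)/(1 + π).
1 + r = 1.03400 / 0.98910 = 1.045395
r = 1.045395 − 1 = 4.5395%, i.e. 4.54%.

4.54%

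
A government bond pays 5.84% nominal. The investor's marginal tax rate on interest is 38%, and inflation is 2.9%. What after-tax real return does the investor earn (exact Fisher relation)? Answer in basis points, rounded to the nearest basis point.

After-tax nominal return = 5.84% × (1 − 0.38) = 3.6208%.
1 + r = 1.036208 / 1.02900 = 1.007005
After-tax real rate = 1.007005 − 1 → 70 basis points.

70 basis points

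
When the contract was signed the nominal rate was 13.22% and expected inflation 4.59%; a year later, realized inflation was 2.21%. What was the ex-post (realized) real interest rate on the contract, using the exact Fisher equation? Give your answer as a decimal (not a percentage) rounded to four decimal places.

Ex-post: (1 + 0.1322)/(1 + 0.0221) − 1 = 10.7719%
So the realized real rate is 0.1077.

0.1077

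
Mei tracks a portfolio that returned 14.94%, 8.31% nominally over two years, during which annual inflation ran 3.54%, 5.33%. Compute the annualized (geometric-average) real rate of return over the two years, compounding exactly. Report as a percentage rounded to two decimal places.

6.84%

Nominal growth factor = 1.1494 × 1.0831 = 1.24491514
Price-level growth factor = 1.0354 × 1.0533 = 1.09058682
Real growth factor = 1.24491514 / 1.09058682 = 1.14150943
Annualized real rate = 1.14150943^(1/2) − 1 = 6.8414% → 6.84%.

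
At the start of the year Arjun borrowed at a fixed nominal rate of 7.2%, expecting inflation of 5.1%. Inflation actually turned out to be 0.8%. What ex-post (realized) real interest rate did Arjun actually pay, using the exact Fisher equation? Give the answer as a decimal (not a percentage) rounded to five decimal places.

Ex-post: (1 + 0.0720)/(1 + 0.0080) − 1 = 6.3492%
So the realized real rate is 0.06349.

0.06349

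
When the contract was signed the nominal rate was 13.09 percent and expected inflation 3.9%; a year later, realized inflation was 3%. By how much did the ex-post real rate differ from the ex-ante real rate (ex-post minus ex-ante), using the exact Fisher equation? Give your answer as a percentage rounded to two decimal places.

0.95%

Ex-ante: (1 + 0.1309)/(1 + 0.0390) − 1 = 8.8450%
Ex-post: (1 + 0.1309)/(1 + 0.0300) − 1 = 9.7961%
Difference (ex-post − ex-ante) = 0.9511% → 0.95%.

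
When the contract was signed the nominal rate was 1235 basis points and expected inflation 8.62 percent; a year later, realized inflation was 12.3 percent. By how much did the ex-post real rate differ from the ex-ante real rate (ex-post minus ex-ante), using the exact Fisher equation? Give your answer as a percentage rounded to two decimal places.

Ex-ante: (1 + 0.1235)/(1 + 0.0862) − 1 = 3.4340%
Ex-post: (1 + 0.1235)/(1 + 0.1230) − 1 = 0.0445%
Difference (ex-post − ex-ante) = -3.3895% → -3.39%.

-3.39%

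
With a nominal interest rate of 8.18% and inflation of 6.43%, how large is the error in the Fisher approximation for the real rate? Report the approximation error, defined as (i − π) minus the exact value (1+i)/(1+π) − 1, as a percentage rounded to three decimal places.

Approximate: r ≈ 8.180% − 6.430% = 1.7500%
Exact: (1 + 0.0818)/(1 + 0.0643) − 1 = 1.6443%
Error = 1.7500% − 1.6443% = 0.1057% → 0.106%.

0.106%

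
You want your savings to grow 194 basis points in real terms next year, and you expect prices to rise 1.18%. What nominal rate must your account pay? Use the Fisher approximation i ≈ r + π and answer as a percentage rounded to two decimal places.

3.12%

i ≈ r + π = 1.94% + 1.18% = 3.12%.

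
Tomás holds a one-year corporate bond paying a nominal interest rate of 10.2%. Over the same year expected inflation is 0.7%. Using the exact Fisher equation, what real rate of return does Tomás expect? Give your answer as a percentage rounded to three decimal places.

9.434%

By the Fisher equation, 1 + r = (1 + i)/(1 + π).
1 + r = 1.10200 / 1.00700 = 1.094340
r = 1.094340 − 1 = 9.4340%, i.e. 9.434%.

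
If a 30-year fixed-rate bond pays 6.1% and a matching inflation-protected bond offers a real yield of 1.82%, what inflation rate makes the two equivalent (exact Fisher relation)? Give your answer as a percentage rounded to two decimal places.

4.20%

(1 + π) = (1 + i)/(1 + r) = 1.06100 / 1.01820 = 1.042035
Break-even inflation = 1.042035 − 1 → 4.20%.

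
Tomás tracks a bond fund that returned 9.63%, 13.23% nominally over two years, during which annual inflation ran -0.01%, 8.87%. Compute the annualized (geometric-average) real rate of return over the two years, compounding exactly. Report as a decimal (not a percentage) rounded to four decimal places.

Nominal growth factor = 1.0963 × 1.1323 = 1.24134049
Price-level growth factor = 0.9999 × 1.0887 = 1.08859113
Real growth factor = 1.24134049 / 1.08859113 = 1.14031839
Annualized real rate = 1.14031839^(1/2) − 1 = 6.7857% → 0.0679.

0.0679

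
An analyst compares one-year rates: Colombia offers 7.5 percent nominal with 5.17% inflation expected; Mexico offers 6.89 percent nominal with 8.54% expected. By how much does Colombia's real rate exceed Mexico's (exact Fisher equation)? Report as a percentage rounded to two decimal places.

Colombia: (1 + 0.0750)/(1 + 0.0517) − 1 = 2.2155%
Mexico: (1 + 0.0689)/(1 + 0.0854) − 1 = -1.5202%
Differential = 2.2155% − (-1.5202%) = 3.7356% → 3.74%.

3.74%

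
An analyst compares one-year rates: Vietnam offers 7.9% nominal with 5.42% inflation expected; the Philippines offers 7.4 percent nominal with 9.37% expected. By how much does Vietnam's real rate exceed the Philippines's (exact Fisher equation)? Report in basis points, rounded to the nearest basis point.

Vietnam: (1 + 0.0790)/(1 + 0.0542) − 1 = 2.3525%
The Philippines: (1 + 0.0740)/(1 + 0.0937) − 1 = -1.8012%
Differential = 2.3525% − (-1.8012%) = 4.1537% → 415 basis points.

415 basis points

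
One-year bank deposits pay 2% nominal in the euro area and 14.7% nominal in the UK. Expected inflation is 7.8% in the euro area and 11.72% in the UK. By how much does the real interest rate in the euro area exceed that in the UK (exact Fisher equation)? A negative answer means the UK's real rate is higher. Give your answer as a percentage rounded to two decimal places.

The euro area: (1 + 0.0200)/(1 + 0.0780) − 1 = -5.3803%
The UK: (1 + 0.1470)/(1 + 0.1172) − 1 = 2.6674%
Differential = -5.3803% − 2.6674% = -8.0477% → -8.05%.

-8.05%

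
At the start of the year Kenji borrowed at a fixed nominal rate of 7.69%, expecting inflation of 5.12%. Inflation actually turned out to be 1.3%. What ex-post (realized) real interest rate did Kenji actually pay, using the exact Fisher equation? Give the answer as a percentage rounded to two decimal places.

6.31%

Ex-post: (1 + 0.0769)/(1 + 0.0130) − 1 = 6.3080%
So the realized real rate is 6.31%.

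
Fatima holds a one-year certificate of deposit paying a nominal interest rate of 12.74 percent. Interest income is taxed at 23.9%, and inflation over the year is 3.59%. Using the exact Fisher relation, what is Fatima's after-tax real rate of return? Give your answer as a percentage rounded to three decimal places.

After-tax nominal return = 12.74% × (1 − 0.239) = 9.69514%.
1 + r = 1.0969514 / 1.03590 = 1.058936
After-tax real rate = 1.058936 − 1 → 5.894%.

5.894%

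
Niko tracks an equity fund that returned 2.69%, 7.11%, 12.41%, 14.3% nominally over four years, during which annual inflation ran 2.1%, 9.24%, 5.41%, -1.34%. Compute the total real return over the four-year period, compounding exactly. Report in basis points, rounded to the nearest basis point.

Nominal growth factor = 1.0269 × 1.0711 × 1.1241 × 1.1430 = 1.413219
Price-level growth factor = 1.0210 × 1.0924 × 1.0541 × 0.9866 = 1.159926
Real growth factor = 1.413219 / 1.159926 = 1.218369
Total real return = 1.218369 − 1 → 2184 basis points.

2184 basis points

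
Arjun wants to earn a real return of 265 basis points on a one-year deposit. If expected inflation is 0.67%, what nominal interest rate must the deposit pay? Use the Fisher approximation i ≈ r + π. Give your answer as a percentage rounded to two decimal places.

3.32%

i ≈ r + π = 2.65% + 0.67% = 3.32%.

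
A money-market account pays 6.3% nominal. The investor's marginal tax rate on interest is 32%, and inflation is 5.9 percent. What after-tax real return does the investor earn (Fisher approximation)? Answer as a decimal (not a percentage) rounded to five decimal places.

-0.01616

After-tax nominal return = 6.3% × (1 − 0.32) = 4.2840%.
r ≈ 4.2840% − 5.9% → -0.01616.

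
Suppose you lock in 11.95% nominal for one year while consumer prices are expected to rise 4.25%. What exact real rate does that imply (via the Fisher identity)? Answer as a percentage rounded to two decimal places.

7.39%

1 + r = 1.11950 / 1.04250 = 1.073861
r = 1.073861 − 1 = 7.3861%, i.e. 7.39%.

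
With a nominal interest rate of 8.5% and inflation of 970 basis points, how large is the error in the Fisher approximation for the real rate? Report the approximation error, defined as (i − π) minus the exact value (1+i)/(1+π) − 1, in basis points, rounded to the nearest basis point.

-11 basis points

Approximate: r ≈ 8.500% − 9.700% = -1.2000%
Exact: (1 + 0.0850)/(1 + 0.0970) − 1 = -1.0939%
Error = -1.2000% − (-1.0939%) = -0.1061% → -11 basis points.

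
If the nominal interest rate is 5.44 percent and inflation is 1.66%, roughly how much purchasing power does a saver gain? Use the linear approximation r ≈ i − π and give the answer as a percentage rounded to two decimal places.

r ≈ i − π = 5.44% − 1.66% = 3.78%.

3.78%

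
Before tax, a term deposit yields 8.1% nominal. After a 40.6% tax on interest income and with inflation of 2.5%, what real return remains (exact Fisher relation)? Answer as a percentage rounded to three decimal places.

After-tax nominal return = 8.1% × (1 − 0.406) = 4.8114%.
1 + r = 1.048114 / 1.02500 = 1.022550
After-tax real rate = 1.022550 − 1 → 2.255%.

2.255%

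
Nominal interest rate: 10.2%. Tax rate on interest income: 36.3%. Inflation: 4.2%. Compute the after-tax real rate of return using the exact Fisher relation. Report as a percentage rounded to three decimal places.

After-tax nominal return = 10.2% × (1 − 0.363) = 6.4974%.
1 + r = 1.064974 / 1.04200 = 1.022048
After-tax real rate = 1.022048 − 1 → 2.205%.

2.205%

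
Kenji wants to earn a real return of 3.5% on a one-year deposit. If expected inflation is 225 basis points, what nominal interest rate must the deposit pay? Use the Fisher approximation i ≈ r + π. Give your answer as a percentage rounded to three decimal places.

i ≈ r + π = 3.5% + 2.25% = 5.750%.

5.750%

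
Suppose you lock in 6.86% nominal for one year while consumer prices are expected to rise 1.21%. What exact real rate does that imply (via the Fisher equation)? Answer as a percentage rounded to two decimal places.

5.58%

1 + r = 1.06860 / 1.01210 = 1.055825
r = 1.055825 − 1 = 5.5825%, i.e. 5.58%.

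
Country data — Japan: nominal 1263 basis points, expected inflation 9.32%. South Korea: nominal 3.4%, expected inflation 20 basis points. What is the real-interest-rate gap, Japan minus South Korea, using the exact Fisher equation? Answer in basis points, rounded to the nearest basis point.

-17 basis points

Japan: (1 + 0.1263)/(1 + 0.0932) − 1 = 3.0278%
South Korea: (1 + 0.0340)/(1 + 0.0020) − 1 = 3.1936%
Differential = 3.0278% − 3.1936% = -0.1658% → -17 basis points.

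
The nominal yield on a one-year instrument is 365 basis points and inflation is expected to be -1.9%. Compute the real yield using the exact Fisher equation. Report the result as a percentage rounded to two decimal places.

5.66%

By the Fisher equation, 1 + r = (1 + i)/(1 + π).
1 + r = 1.03650 / 0.98100 = 1.056575
r = 1.056575 − 1 = 5.6575%, i.e. 5.66%.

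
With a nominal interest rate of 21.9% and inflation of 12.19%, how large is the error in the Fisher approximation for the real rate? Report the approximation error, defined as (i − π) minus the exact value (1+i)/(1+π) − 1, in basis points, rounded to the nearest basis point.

Approximate: r ≈ 21.900% − 12.190% = 9.7100%
Exact: (1 + 0.2190)/(1 + 0.1219) − 1 = 8.65496%
Error = 9.7100% − 8.65496% = 1.05504% → 106 basis points.

106 basis points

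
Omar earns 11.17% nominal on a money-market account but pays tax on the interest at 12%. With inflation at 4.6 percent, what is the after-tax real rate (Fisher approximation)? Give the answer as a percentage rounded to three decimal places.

5.230%

After-tax nominal return = 11.17% × (1 − 0.12) = 9.8296%.
r ≈ 9.8296% − 4.6% → 5.230%.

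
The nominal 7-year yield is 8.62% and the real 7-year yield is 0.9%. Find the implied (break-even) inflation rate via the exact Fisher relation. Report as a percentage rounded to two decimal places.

(1 + π) = (1 + i)/(1 + r) = 1.08620 / 1.00900 = 1.076511
Break-even inflation = 1.076511 − 1 → 7.65%.

7.65%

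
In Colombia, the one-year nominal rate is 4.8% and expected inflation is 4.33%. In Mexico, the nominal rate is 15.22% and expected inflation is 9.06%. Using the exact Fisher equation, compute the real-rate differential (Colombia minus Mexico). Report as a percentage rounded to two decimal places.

Colombia: (1 + 0.0480)/(1 + 0.0433) − 1 = 0.4505%
Mexico: (1 + 0.1522)/(1 + 0.0906) − 1 = 5.6483%
Differential = 0.4505% − 5.6483% = -5.1978% → -5.20%.

-5.20%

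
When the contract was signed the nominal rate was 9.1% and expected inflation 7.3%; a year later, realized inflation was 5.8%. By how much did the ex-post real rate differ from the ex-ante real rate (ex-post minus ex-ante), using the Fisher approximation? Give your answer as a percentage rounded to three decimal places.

Ex-ante: 9.1% − 7.3% = 1.800%
Ex-post: 9.1% − 5.8% = 3.300%
Difference (ex-post − ex-ante) = 1.5000% → 1.500%.

1.500%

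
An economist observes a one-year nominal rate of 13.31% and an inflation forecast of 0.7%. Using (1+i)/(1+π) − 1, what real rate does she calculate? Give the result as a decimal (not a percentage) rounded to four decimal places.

0.1252

By the Fisher identity, 1 + r = (1 + i)/(1 + π).
1 + r = 1.13310 / 1.00700 = 1.125223
r = 1.125223 − 1 = 12.5223%, i.e. 0.1252.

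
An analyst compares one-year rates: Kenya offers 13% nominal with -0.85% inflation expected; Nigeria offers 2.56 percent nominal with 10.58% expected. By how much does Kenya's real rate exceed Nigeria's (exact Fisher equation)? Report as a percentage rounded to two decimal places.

Kenya: (1 + 0.1300)/(1 − 0.0085) − 1 = 13.9687%
Nigeria: (1 + 0.0256)/(1 + 0.1058) − 1 = -7.2527%
Differential = 13.9687% − (-7.2527%) = 21.2214% → 21.22%.

21.22%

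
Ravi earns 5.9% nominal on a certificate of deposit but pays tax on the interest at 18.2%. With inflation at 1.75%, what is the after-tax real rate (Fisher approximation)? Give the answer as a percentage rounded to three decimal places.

3.076%

After-tax nominal return = 5.9% × (1 − 0.182) = 4.8262%.
r ≈ 4.8262% − 1.75% → 3.076%.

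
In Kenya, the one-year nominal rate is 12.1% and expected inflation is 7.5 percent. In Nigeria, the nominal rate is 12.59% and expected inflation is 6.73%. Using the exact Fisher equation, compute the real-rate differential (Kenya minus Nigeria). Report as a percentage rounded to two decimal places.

Kenya: (1 + 0.1210)/(1 + 0.0750) − 1 = 4.2791%
Nigeria: (1 + 0.1259)/(1 + 0.0673) − 1 = 5.4905%
Differential = 4.2791% − 5.4905% = -1.2114% → -1.21%.

-1.21%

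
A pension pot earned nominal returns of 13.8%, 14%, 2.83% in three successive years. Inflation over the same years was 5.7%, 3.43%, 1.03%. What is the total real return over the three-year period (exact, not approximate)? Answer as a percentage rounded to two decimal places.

20.78%

Compound the nominal returns: 1.1380 × 1.1400 × 1.0283 = 1.334034.
Compound inflation: 1.0570 × 1.0343 × 1.0103 = 1.104516.
Deflate: 1.334034 / 1.104516 = 1.207800.
Total real return = 1.207800 − 1 → 20.78%.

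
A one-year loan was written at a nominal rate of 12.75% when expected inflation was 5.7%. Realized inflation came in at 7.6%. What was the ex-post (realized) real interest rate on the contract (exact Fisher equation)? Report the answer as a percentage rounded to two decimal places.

Ex-post: (1 + 0.1275)/(1 + 0.0760) − 1 = 4.7862%
So the realized real rate is 4.79%.

4.79%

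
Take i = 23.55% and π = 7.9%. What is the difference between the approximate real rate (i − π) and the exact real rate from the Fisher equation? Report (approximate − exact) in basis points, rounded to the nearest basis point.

Approximate: r ≈ 23.550% − 7.900% = 15.6500%
Exact: (1 + 0.2355)/(1 + 0.0790) − 1 = 14.5042%
Error = 15.6500% − 14.5042% = 1.1458% → 115 basis points.

115 basis points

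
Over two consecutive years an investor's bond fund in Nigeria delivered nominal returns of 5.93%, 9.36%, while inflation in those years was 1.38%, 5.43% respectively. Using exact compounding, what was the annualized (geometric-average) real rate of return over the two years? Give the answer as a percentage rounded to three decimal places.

Compound the nominal returns: 1.0593 × 1.0936 = 1.15845048.
Compound inflation: 1.0138 × 1.0543 = 1.06884934.
Deflate: 1.15845048 / 1.06884934 = 1.08382953.
Annualized real rate = 1.08382953^(1/2) − 1 = 4.1071% → 4.107%.

4.107%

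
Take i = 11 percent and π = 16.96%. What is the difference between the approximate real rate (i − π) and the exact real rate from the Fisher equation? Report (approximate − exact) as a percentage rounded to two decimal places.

Approximate: r ≈ 11.000% − 16.960% = -5.9600%
Exact: (1 + 0.1100)/(1 + 0.1696) − 1 = -5.0958%
Error = -5.9600% − (-5.0958%) = -0.8642% → -0.86%.

-0.86%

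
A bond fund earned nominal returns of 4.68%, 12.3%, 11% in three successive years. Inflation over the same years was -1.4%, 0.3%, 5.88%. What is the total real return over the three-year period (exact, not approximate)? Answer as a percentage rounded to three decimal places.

24.616%

Compound the nominal returns: 1.0468 × 1.1230 × 1.1100 = 1.304868.
Compound inflation: 0.9860 × 1.0030 × 1.0588 = 1.047109.
Deflate: 1.304868 / 1.047109 = 1.246162.
Total real return = 1.246162 − 1 → 24.616%.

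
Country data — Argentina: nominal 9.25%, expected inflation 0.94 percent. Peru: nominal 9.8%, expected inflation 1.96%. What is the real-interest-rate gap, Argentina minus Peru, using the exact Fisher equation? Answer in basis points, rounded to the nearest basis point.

Argentina: (1 + 0.0925)/(1 + 0.0094) − 1 = 8.2326%
Peru: (1 + 0.0980)/(1 + 0.0196) − 1 = 7.6893%
Differential = 8.2326% − 7.6893% = 0.5433% → 54 basis points.

54 basis points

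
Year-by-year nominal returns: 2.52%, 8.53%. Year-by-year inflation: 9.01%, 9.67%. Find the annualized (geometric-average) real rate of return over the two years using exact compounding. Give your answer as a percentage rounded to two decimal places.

-3.53%

Nominal growth factor = 1.0252 × 1.0853 = 1.11264956
Price-level growth factor = 1.0901 × 1.0967 = 1.19551267
Real growth factor = 1.11264956 / 1.19551267 = 0.93068822
Annualized real rate = 0.93068822^(1/2) − 1 = -3.5278% → -3.53%.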